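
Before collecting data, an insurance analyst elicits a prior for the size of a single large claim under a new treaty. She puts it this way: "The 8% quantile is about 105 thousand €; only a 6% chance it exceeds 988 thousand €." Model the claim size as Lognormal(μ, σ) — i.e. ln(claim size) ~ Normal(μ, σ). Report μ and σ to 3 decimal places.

μ ≈ 5.718, σ ≈ 0.757

If T ~ Lognormal(μ,σ) then ln T ~ Normal(μ,σ), so the p-quantile of ln T is μ + z_p·σ.
ln(105) = 4.654 and ln(988) = 6.896; z_{0.08} = -1.405, z_{0.94} = 1.555.
σ = (6.896 − 4.654)/(1.555 − (-1.405)) = 0.757.
μ = 4.654 − (-1.405)·0.757 = 5.718.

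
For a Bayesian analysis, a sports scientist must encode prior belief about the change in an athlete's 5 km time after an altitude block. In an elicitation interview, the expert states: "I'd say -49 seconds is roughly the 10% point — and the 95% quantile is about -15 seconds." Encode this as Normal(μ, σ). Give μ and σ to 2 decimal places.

The p-quantile of Normal(μ,σ) is μ + z_p·σ, with z_{0.1} = -1.282 and z_{0.95} = 1.645.
Eliminate σ: μ = (z₂·x₁ − z₁·x₂)/(z₂ − z₁) = (1.645·-49 − (-1.282)·-15)/2.926 = -34.11.
Then σ = (x₂ − x₁)/(z₂ − z₁) = (-15 − -49)/2.926 = 11.62.

μ = -34.11, σ = 11.62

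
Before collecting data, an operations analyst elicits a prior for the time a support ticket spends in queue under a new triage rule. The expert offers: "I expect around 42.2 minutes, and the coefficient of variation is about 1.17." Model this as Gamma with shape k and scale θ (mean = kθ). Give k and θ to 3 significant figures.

k ≈ 0.731, θ ≈ 57.8

For Gamma(k, scale θ): mean = kθ, variance = kθ², so CV = 1/√k.
CV = 1.17, hence k = 1/CV² = 0.731.
Then θ = mean/k = 42.2/0.731 = 57.8.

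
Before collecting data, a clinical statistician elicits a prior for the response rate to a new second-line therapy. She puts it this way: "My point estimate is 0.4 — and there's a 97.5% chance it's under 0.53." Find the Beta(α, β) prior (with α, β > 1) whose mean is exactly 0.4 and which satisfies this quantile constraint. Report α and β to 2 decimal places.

α ≈ 22.41, β ≈ 33.62

With mean 0.4 fixed, write α = 0.4s, β = 0.6s where s = α+β.
Need P(θ < 0.53) = 0.975 under Beta(0.4s, 0.6s). Normal approximation: (q−m)/√(m(1−m)/s) ≈ z_{0.975} = 1.96, so s ≈ 0.4·0.6·(1.96)²/(0.53−0.4)² = 54.6.
At s = 54.6: P(θ<0.53) ≈ 0.973. Adjusting to match 0.975 gives s ≈ 56.03.
So α = 0.4·56.03 ≈ 22.41, β = 0.6·56.03 ≈ 33.62.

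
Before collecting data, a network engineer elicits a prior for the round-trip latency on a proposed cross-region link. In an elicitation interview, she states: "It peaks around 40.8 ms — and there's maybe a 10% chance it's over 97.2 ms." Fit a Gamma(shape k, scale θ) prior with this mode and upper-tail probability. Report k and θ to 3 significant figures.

Gamma(k,θ) with k>1 has mode (k−1)θ, so θ = 40.8/(k−1).
Need P(X < 97.2) = 0.9 with θ tied to k this way. Start at k = 2, θ = 40.8: P(X<97.2) ≈ 0.688.
Too low — raise k to concentrate. Iterating converges to k ≈ 3.55.
Then θ = 40.8/(3.55−1) ≈ 16.

k ≈ 3.55, θ ≈ 16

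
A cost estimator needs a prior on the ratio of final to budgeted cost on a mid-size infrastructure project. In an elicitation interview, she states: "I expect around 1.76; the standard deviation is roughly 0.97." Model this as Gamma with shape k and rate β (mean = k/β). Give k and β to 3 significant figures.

For Gamma(k, rate β): mean = k/β, variance = k/β², so CV = 1/√k.
CV = SD/mean = 0.97/1.76 = 0.5511, hence k = 1/CV² = 3.29.
Then β = k/mean = 3.29/1.76 = 1.87.

k ≈ 3.29, β ≈ 1.87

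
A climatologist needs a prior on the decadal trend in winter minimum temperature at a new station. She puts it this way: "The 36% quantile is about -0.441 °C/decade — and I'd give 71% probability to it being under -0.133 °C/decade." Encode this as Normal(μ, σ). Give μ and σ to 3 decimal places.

μ = -0.320, σ = 0.338

For Normal(μ,σ), the p-quantile is μ + z_p·σ. Here z_{0.36} = -0.3585, z_{0.71} = 0.5534.
So -0.441 = μ − 0.3585σ and -0.133 = μ + 0.5534σ.
Subtracting: σ = (-0.133 − -0.441)/(0.5534 − (-0.3585)) = 0.338.
Then μ = -0.441 − (-0.3585)·0.338 = -0.320.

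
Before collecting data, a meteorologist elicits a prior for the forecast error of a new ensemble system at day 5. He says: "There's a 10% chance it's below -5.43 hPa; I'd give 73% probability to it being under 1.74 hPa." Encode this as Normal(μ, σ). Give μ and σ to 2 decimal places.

The p-quantile of Normal(μ,σ) is μ + z_p·σ, with z_{0.1} = -1.282 and z_{0.73} = 0.6128.
Eliminate σ: μ = (z₂·x₁ − z₁·x₂)/(z₂ − z₁) = (0.6128·-5.43 − (-1.282)·1.74)/1.894 = -0.58.
Then σ = (x₂ − x₁)/(z₂ − z₁) = (1.74 − -5.43)/1.894 = 3.78.

μ = -0.58, σ = 3.78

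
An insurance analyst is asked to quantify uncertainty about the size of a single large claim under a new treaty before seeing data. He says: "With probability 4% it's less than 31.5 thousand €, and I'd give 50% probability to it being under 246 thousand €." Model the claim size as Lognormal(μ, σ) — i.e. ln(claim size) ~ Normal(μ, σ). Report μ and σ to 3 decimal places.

If T ~ Lognormal(μ,σ) then ln T ~ Normal(μ,σ), so the p-quantile of ln T is μ + z_p·σ.
ln(31.5) = 3.45 and ln(246) = 5.505; z_{0.04} = -1.751, z_{0.5} = 0.
σ = (5.505 − 3.45)/(0 − (-1.751)) = 1.174.
μ = 3.45 − (-1.751)·1.174 = 5.505.

μ ≈ 5.505, σ ≈ 1.174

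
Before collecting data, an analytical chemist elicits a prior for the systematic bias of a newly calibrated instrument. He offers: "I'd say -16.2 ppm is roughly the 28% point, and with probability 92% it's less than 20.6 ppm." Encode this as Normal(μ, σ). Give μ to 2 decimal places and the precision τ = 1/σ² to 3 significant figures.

μ = -5.41, τ = 0.00292

For Normal(μ,σ), the p-quantile is μ + z_p·σ. Here z_{0.28} = -0.5828, z_{0.92} = 1.405.
So -16.2 = μ − 0.5828σ and 20.6 = μ + 1.405σ.
Subtracting: σ = (20.6 − -16.2)/(1.405 − (-0.5828)) = 18.51.
Then μ = -16.2 − (-0.5828)·18.51 = -5.41.
Precision τ = 1/σ² = 1/18.51² = 0.00292.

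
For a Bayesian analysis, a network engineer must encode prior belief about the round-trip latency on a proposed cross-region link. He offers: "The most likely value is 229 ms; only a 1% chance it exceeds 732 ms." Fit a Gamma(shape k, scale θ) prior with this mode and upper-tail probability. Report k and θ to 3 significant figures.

Gamma(k,θ) with k>1 has mode (k−1)θ, so θ = 229/(k−1).
Need P(X < 732) = 0.99 with θ tied to k this way. Start at k = 2, θ = 229: P(X<732) ≈ 0.828.
Too low — raise k to concentrate. Iterating converges to k ≈ 4.28.
Then θ = 229/(4.28−1) ≈ 69.8.

k ≈ 4.28, θ ≈ 69.8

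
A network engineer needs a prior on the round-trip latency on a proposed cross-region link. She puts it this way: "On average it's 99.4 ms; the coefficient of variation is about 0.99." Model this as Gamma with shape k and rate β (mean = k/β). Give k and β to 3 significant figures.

k ≈ 1.02, β ≈ 0.0103

For Gamma(k, rate β): mean = k/β, variance = k/β², so CV = 1/√k.
CV = 0.99, hence k = 1/CV² = 1.02.
Then β = k/mean = 1.02/99.4 = 0.0103.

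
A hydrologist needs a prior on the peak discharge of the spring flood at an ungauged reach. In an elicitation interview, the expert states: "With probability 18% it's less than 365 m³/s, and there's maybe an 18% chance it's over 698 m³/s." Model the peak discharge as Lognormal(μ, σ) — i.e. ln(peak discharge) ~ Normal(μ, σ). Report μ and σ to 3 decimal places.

μ ≈ 6.224, σ ≈ 0.354

If T ~ Lognormal(μ,σ) then ln T ~ Normal(μ,σ), so the p-quantile of ln T is μ + z_p·σ.
ln(365) = 5.9 and ln(698) = 6.548; z_{0.18} = -0.9154, z_{0.82} = 0.9154.
σ = (6.548 − 5.9)/(0.9154 − (-0.9154)) = 0.354.
μ = 5.9 − (-0.9154)·0.354 = 6.224.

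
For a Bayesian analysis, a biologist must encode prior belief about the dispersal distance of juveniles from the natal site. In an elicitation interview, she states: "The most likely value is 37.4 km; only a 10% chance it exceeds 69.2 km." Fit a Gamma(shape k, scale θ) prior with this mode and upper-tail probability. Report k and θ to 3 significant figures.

Gamma(k,θ) with k>1 has mode (k−1)θ, so θ = 37.4/(k−1).
Need P(X < 69.2) = 0.9 with θ tied to k this way. Start at k = 2, θ = 37.4: P(X<69.2) ≈ 0.552.
Too low — raise k to concentrate. Iterating converges to k ≈ 6.04.
Then θ = 37.4/(6.04−1) ≈ 7.42.

k ≈ 6.04, θ ≈ 7.42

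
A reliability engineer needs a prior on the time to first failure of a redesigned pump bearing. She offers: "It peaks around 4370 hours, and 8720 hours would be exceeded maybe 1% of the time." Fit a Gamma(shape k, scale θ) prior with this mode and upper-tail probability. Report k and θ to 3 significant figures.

k ≈ 11.3, θ ≈ 424

Gamma(k,θ) with k>1 has mode (k−1)θ, so θ = 4370/(k−1).
Need P(X < 8720) = 0.99 with θ tied to k this way. Start at k = 2, θ = 4370: P(X<8720) ≈ 0.593.
Too low — raise k to concentrate. Iterating converges to k ≈ 11.3.
Then θ = 4370/(11.3−1) ≈ 424.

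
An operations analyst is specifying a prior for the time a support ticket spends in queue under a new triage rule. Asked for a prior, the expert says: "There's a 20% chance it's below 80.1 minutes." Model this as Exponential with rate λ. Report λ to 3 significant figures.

λ ≈ 0.00279

P(T < 80.1) = 1 − e^(−λ·80.1) = 0.2, so λ = −ln(1−0.2)/80.1 = −ln(0.8)/80.1 = 0.00279.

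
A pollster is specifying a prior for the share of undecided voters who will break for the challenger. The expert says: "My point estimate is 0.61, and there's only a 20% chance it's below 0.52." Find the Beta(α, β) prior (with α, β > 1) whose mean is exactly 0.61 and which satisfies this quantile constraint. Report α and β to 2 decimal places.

With mean 0.61 fixed, write α = 0.61s, β = 0.39s where s = α+β.
Need P(θ < 0.52) = 0.2 under Beta(0.61s, 0.39s). Normal approximation: (q−m)/√(m(1−m)/s) ≈ z_{0.2} = -0.842, so s ≈ 0.61·0.39·(-0.842)²/(0.52−0.61)² = 20.8.
At s = 20.8: P(θ<0.52) ≈ 0.198. Adjusting to match 0.2 gives s ≈ 20.42.
So α = 0.61·20.42 ≈ 12.46, β = 0.39·20.42 ≈ 7.96.

α ≈ 12.46, β ≈ 7.96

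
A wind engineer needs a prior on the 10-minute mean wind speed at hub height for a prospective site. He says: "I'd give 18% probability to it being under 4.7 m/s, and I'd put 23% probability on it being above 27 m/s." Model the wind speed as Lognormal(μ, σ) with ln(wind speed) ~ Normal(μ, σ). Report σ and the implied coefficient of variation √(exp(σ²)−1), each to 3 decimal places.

If T ~ Lognormal(μ,σ) then ln T ~ Normal(μ,σ), so the p-quantile of ln T is μ + z_p·σ.
ln(4.7) = 1.548 and ln(27) = 3.296; z_{0.18} = -0.9154, z_{0.77} = 0.7388.
σ = (3.296 − 1.548)/(0.7388 − (-0.9154)) = 1.057.
μ = 1.548 − (-0.9154)·1.057 = 2.515.
CV = √(exp(σ²)−1) = √(exp(1.1170)−1) = 1.434.

σ ≈ 1.057, CV ≈ 1.434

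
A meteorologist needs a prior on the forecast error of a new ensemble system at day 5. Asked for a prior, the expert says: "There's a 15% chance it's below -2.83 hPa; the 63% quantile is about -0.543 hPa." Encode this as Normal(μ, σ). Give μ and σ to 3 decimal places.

μ = -1.098, σ = 1.671

For Normal(μ,σ), the p-quantile is μ + z_p·σ. Here z_{0.15} = -1.036, z_{0.63} = 0.3319.
So -2.83 = μ − 1.036σ and -0.543 = μ + 0.3319σ.
Subtracting: σ = (-0.543 − -2.83)/(0.3319 − (-1.036)) = 1.671.
Then μ = -2.83 − (-1.036)·1.671 = -1.098.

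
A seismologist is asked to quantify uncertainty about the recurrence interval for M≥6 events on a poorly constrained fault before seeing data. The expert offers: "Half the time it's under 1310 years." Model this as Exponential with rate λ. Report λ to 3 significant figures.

λ ≈ 0.000529

Exponential median = ln 2 / λ, so λ = ln 2 / 1310.0 = 0.000529.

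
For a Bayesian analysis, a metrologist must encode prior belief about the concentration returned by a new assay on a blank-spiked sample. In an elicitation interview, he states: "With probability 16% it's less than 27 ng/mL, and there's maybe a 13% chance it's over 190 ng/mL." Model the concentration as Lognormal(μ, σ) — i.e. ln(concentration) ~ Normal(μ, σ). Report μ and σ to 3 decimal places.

If T ~ Lognormal(μ,σ) then ln T ~ Normal(μ,σ), so the p-quantile of ln T is μ + z_p·σ.
ln(27) = 3.296 and ln(190) = 5.247; z_{0.16} = -0.9945, z_{0.87} = 1.126.
σ = (5.247 − 3.296)/(1.126 − (-0.9945)) = 0.920.
μ = 3.296 − (-0.9945)·0.920 = 4.211.

μ ≈ 4.211, σ ≈ 0.920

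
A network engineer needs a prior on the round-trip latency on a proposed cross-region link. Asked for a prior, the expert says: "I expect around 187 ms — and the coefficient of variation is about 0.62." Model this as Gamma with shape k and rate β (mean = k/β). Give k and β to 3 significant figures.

k ≈ 2.6, β ≈ 0.0139

For Gamma(k, rate β): mean = k/β, variance = k/β², so CV = 1/√k.
CV = 0.62, hence k = 1/CV² = 2.6.
Then β = k/mean = 2.6/187 = 0.0139.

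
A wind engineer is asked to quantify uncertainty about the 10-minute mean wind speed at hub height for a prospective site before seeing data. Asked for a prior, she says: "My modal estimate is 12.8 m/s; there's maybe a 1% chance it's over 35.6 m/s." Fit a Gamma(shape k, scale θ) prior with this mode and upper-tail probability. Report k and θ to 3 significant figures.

k ≈ 5.38, θ ≈ 2.92

Gamma(k,θ) with k>1 has mode (k−1)θ, so θ = 12.8/(k−1).
Need P(X < 35.6) = 0.99 with θ tied to k this way. Start at k = 2, θ = 12.8: P(X<35.6) ≈ 0.766.
Too low — raise k to concentrate. Iterating converges to k ≈ 5.38.
Then θ = 12.8/(5.38−1) ≈ 2.92.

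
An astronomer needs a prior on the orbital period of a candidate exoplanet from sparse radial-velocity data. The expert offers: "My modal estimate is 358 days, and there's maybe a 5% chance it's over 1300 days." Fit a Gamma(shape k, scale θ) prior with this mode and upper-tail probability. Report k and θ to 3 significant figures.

Gamma(k,θ) with k>1 has mode (k−1)θ, so θ = 358/(k−1).
Need P(X < 1300) = 0.95 with θ tied to k this way. Start at k = 2, θ = 358: P(X<1300) ≈ 0.877.
Too low — raise k to concentrate. Iterating converges to k ≈ 2.54.
Then θ = 358/(2.54−1) ≈ 232.

k ≈ 2.54, θ ≈ 232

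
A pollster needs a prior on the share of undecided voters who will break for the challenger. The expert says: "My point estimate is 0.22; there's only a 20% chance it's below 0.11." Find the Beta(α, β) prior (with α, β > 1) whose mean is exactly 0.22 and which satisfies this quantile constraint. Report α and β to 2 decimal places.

α ≈ 2.27, β ≈ 8.04

With mean 0.22 fixed, write α = 0.22s, β = 0.78s where s = α+β.
Need P(θ < 0.11) = 0.2 under Beta(0.22s, 0.78s). Normal approximation: (q−m)/√(m(1−m)/s) ≈ z_{0.2} = -0.842, so s ≈ 0.22·0.78·(-0.842)²/(0.11−0.22)² = 10.0.
At s = 10.0: P(θ<0.11) ≈ 0.204. Adjusting to match 0.2 gives s ≈ 10.31.
So α = 0.22·10.31 ≈ 2.27, β = 0.78·10.31 ≈ 8.04.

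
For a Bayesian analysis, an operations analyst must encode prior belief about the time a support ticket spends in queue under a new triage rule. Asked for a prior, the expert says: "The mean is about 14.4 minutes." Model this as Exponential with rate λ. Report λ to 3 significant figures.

Exponential mean = 1/λ, so λ = 1/14.4 = 0.0694.

λ ≈ 0.0694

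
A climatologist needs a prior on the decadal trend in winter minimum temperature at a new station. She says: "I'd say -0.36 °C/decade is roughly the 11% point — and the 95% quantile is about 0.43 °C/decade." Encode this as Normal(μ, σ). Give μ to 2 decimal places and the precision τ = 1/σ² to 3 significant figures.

The p-quantile of Normal(μ,σ) is μ + z_p·σ, with z_{0.11} = -1.227 and z_{0.95} = 1.645.
Eliminate σ: μ = (z₂·x₁ − z₁·x₂)/(z₂ − z₁) = (1.645·-0.36 − (-1.227)·0.43)/2.871 = -0.02.
Then σ = (x₂ − x₁)/(z₂ − z₁) = (0.43 − -0.36)/2.871 = 0.28.
Precision τ = 1/σ² = 1/0.2751² = 13.2.

μ = -0.02, τ = 13.2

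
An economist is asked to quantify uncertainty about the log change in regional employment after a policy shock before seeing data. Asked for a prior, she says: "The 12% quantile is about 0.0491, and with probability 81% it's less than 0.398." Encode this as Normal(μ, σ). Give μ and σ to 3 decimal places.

μ = 0.249, σ = 0.170

The p-quantile of Normal(μ,σ) is μ + z_p·σ, with z_{0.12} = -1.175 and z_{0.81} = 0.8779.
Eliminate σ: μ = (z₂·x₁ − z₁·x₂)/(z₂ − z₁) = (0.8779·0.0491 − (-1.175)·0.398)/2.053 = 0.249.
Then σ = (x₂ − x₁)/(z₂ − z₁) = (0.398 − 0.0491)/2.053 = 0.170.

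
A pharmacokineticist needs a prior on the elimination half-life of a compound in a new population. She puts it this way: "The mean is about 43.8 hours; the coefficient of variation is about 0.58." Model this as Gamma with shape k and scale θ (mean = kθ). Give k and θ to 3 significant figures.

For Gamma(k, scale θ): mean = kθ, variance = kθ², so CV = 1/√k.
CV = 0.58, hence k = 1/CV² = 2.97.
Then θ = mean/k = 43.8/2.97 = 14.7.

k ≈ 2.97, θ ≈ 14.7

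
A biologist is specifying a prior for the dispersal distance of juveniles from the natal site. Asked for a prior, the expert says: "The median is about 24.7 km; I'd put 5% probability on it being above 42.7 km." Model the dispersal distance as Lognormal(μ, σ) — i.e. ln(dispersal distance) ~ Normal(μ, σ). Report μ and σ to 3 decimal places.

μ ≈ 3.207, σ ≈ 0.333

If T ~ Lognormal(μ,σ) then ln T ~ Normal(μ,σ), so the p-quantile of ln T is μ + z_p·σ.
ln(24.7) = 3.207 and ln(42.7) = 3.754; z_{0.5} = 0, z_{0.95} = 1.645.
σ = (3.754 − 3.207)/(1.645 − (0)) = 0.333.
μ = 3.207 − (0)·0.333 = 3.207.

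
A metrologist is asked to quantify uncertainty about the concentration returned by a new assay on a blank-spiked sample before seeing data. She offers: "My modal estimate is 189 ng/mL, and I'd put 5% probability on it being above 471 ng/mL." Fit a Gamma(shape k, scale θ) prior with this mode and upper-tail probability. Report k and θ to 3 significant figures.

k ≈ 4.26, θ ≈ 58

Gamma(k,θ) with k>1 has mode (k−1)θ, so θ = 189/(k−1).
Need P(X < 471) = 0.95 with θ tied to k this way. Start at k = 2, θ = 189: P(X<471) ≈ 0.711.
Too low — raise k to concentrate. Iterating converges to k ≈ 4.26.
Then θ = 189/(4.26−1) ≈ 58.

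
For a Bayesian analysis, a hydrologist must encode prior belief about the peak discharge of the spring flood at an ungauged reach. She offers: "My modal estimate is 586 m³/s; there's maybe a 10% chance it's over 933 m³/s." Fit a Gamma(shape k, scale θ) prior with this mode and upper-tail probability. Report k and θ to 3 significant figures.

Gamma(k,θ) with k>1 has mode (k−1)θ, so θ = 586/(k−1).
Need P(X < 933) = 0.9 with θ tied to k this way. Start at k = 2, θ = 586: P(X<933) ≈ 0.473.
Too low — raise k to concentrate. Iterating converges to k ≈ 9.68.
Then θ = 586/(9.68−1) ≈ 67.5.

k ≈ 9.68, θ ≈ 67.5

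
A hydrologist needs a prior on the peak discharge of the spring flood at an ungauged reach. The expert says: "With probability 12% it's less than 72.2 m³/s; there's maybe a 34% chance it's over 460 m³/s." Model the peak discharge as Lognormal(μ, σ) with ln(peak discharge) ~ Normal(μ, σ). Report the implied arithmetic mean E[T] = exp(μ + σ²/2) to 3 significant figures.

E[T] ≈ 561 m³/s

If T ~ Lognormal(μ,σ) then ln T ~ Normal(μ,σ), so the p-quantile of ln T is μ + z_p·σ.
ln(72.2) = 4.279 and ln(460) = 6.131; z_{0.12} = -1.175, z_{0.66} = 0.4125.
σ = (6.131 − 4.279)/(0.4125 − (-1.175)) = 1.167.
μ = 4.279 − (-1.175)·1.167 = 5.650.
E[T] = exp(μ + σ²/2) = exp(5.650 + 0.6804) = 561 m³/s.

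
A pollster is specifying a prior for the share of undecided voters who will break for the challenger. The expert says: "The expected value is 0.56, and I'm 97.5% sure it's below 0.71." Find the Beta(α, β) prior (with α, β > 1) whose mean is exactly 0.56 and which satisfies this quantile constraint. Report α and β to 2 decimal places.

With mean 0.56 fixed, write α = 0.56s, β = 0.44s where s = α+β.
Need P(θ < 0.71) = 0.975 under Beta(0.56s, 0.44s). Normal approximation: (q−m)/√(m(1−m)/s) ≈ z_{0.975} = 1.96, so s ≈ 0.56·0.44·(1.96)²/(0.71−0.56)² = 42.1.
At s = 42.1: P(θ<0.71) ≈ 0.979. Adjusting to match 0.975 gives s ≈ 39.01.
So α = 0.56·39.01 ≈ 21.84, β = 0.44·39.01 ≈ 17.16.

α ≈ 21.84, β ≈ 17.16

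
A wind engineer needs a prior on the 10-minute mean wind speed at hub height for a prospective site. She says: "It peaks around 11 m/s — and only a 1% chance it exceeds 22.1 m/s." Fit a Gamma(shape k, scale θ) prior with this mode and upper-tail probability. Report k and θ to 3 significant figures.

Gamma(k,θ) with k>1 has mode (k−1)θ, so θ = 11/(k−1).
Need P(X < 22.1) = 0.99 with θ tied to k this way. Start at k = 2, θ = 11: P(X<22.1) ≈ 0.596.
Too low — raise k to concentrate. Iterating converges to k ≈ 11.1.
Then θ = 11/(11.1−1) ≈ 1.09.

k ≈ 11.1, θ ≈ 1.09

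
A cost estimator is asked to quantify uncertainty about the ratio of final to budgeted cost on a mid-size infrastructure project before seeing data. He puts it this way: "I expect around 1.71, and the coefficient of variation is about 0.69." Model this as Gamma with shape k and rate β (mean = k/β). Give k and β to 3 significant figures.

k ≈ 2.1, β ≈ 1.23

For Gamma(k, rate β): mean = k/β, variance = k/β², so CV = 1/√k.
CV = 0.69, hence k = 1/CV² = 2.1.
Then β = k/mean = 2.1/1.71 = 1.23.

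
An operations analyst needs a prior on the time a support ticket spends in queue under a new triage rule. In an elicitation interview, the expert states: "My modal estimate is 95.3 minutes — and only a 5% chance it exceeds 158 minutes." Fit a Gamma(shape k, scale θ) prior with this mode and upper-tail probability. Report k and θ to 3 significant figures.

k ≈ 11.9, θ ≈ 8.72

Gamma(k,θ) with k>1 has mode (k−1)θ, so θ = 95.3/(k−1).
Need P(X < 158) = 0.95 with θ tied to k this way. Start at k = 2, θ = 95.3: P(X<158) ≈ 0.494.
Too low — raise k to concentrate. Iterating converges to k ≈ 11.9.
Then θ = 95.3/(11.9−1) ≈ 8.72.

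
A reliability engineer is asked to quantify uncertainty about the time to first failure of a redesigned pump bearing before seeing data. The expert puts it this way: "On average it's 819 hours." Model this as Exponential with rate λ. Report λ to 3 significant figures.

λ ≈ 0.00122

Exponential mean = 1/λ, so λ = 1/819.0 = 0.00122.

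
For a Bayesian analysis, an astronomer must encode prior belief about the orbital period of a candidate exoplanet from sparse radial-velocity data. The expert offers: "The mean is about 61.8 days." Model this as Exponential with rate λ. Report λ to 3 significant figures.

Exponential mean = 1/λ, so λ = 1/61.8 = 0.0162.

λ ≈ 0.0162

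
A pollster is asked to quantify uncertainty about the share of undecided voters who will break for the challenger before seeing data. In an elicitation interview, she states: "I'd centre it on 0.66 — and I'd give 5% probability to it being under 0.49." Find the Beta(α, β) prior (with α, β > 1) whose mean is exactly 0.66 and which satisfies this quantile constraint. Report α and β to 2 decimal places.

With mean 0.66 fixed, write α = 0.66s, β = 0.34s where s = α+β.
Need P(θ < 0.49) = 0.05 under Beta(0.66s, 0.34s). Normal approximation: (q−m)/√(m(1−m)/s) ≈ z_{0.05} = -1.64, so s ≈ 0.66·0.34·(-1.64)²/(0.49−0.66)² = 21.0.
At s = 21.0: P(θ<0.49) ≈ 0.055. Adjusting to match 0.05 gives s ≈ 22.23.
So α = 0.66·22.23 ≈ 14.67, β = 0.34·22.23 ≈ 7.56.

α ≈ 14.67, β ≈ 7.56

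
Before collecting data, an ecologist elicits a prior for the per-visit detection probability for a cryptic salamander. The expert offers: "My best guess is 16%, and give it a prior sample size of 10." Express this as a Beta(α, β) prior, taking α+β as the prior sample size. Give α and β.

Under the effective-sample-size interpretation, Beta(α, β) has prior mean α/(α+β) and prior sample size α+β.
So α+β = 10 and α/(α+β) = 0.16, giving α = 0.16·10 = 1.6 and β = 10 − 1.6 = 8.4.

α = 1.6, β = 8.4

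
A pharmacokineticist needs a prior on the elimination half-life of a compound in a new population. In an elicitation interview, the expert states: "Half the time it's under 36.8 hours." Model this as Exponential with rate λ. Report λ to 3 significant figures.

Exponential median = ln 2 / λ, so λ = ln 2 / 36.8 = 0.0188.

λ ≈ 0.0188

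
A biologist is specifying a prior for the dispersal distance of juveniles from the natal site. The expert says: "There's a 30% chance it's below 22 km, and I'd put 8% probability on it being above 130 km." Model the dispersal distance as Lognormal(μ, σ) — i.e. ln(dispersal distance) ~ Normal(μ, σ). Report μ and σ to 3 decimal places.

If T ~ Lognormal(μ,σ) then ln T ~ Normal(μ,σ), so the p-quantile of ln T is μ + z_p·σ.
ln(22) = 3.091 and ln(130) = 4.868; z_{0.3} = -0.5244, z_{0.92} = 1.405.
σ = (4.868 − 3.091)/(1.405 − (-0.5244)) = 0.921.
μ = 3.091 − (-0.5244)·0.921 = 3.574.

μ ≈ 3.574, σ ≈ 0.921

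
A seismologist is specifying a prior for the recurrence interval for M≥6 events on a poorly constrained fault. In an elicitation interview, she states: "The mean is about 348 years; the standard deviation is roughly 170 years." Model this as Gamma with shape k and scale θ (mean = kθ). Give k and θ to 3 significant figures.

For Gamma(k, scale θ): mean = kθ, variance = kθ², so CV = 1/√k.
CV = SD/mean = 170/348 = 0.4885, hence k = 1/CV² = 4.19.
Then θ = mean/k = 348/4.19 = 83.

k ≈ 4.19, θ ≈ 83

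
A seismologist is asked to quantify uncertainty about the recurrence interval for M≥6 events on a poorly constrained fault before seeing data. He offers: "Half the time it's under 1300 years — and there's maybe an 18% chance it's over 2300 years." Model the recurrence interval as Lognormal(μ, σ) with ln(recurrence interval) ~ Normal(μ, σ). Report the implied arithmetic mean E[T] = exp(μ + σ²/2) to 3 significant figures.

E[T] ≈ 1580 years

If T ~ Lognormal(μ,σ) then ln T ~ Normal(μ,σ), so the p-quantile of ln T is μ + z_p·σ.
ln(1300) = 7.17 and ln(2300) = 7.741; z_{0.5} = 0, z_{0.82} = 0.9154.
σ = (7.741 − 7.17)/(0.9154 − (0)) = 0.623.
μ = 7.17 − (0)·0.623 = 7.170.
E[T] = exp(μ + σ²/2) = exp(7.170 + 0.1942) = 1580 years.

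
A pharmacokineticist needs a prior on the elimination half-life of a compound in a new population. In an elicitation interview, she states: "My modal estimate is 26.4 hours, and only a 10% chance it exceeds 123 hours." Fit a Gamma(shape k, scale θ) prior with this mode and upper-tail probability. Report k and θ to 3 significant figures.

k ≈ 1.76, θ ≈ 34.9

Gamma(k,θ) with k>1 has mode (k−1)θ, so θ = 26.4/(k−1).
Need P(X < 123) = 0.9 with θ tied to k this way. Start at k = 2, θ = 26.4: P(X<123) ≈ 0.946.
Too high — lower k to spread out. Iterating converges to k ≈ 1.76.
Then θ = 26.4/(1.76−1) ≈ 34.9.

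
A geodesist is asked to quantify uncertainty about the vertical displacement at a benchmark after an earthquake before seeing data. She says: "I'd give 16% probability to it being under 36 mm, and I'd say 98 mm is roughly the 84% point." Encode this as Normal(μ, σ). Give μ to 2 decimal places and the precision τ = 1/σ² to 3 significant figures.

The p-quantile of Normal(μ,σ) is μ + z_p·σ, with z_{0.16} = -0.9945 and z_{0.84} = 0.9945.
Eliminate σ: μ = (z₂·x₁ − z₁·x₂)/(z₂ − z₁) = (0.9945·36 − (-0.9945)·98)/1.989 = 67.00.
Then σ = (x₂ − x₁)/(z₂ − z₁) = (98 − 36)/1.989 = 31.17.
Precision τ = 1/σ² = 1/31.17² = 0.00103.

μ = 67.00, τ = 0.00103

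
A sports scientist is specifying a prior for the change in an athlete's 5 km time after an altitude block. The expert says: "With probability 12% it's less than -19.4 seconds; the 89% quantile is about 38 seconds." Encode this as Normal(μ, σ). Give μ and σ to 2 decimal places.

The p-quantile of Normal(μ,σ) is μ + z_p·σ, with z_{0.12} = -1.175 and z_{0.89} = 1.227.
Eliminate σ: μ = (z₂·x₁ − z₁·x₂)/(z₂ − z₁) = (1.227·-19.4 − (-1.175)·38)/2.402 = 8.68.
Then σ = (x₂ − x₁)/(z₂ − z₁) = (38 − -19.4)/2.402 = 23.90.

μ = 8.68, σ = 23.90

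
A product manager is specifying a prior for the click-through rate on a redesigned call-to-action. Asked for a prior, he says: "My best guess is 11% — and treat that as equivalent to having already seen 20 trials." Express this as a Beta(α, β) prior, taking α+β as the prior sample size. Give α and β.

Under the effective-sample-size interpretation, Beta(α, β) has prior mean α/(α+β) and prior sample size α+β.
So α+β = 20 and α/(α+β) = 0.11, giving α = 0.11·20 = 2.2 and β = 20 − 2.2 = 17.8.

α = 2.2, β = 17.8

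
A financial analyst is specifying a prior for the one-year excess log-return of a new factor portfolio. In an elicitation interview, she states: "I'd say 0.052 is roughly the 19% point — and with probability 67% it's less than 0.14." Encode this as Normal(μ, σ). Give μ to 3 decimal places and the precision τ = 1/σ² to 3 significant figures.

For Normal(μ,σ), the p-quantile is μ + z_p·σ. Here z_{0.19} = -0.8779, z_{0.67} = 0.4399.
So 0.052 = μ − 0.8779σ and 0.14 = μ + 0.4399σ.
Subtracting: σ = (0.14 − 0.052)/(0.4399 − (-0.8779)) = 0.067.
Then μ = 0.052 − (-0.8779)·0.067 = 0.111.
Precision τ = 1/σ² = 1/0.06678² = 224.

μ = 0.111, τ = 224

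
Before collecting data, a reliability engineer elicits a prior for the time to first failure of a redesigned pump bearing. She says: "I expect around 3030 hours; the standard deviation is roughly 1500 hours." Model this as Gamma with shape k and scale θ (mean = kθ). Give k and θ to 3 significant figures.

k ≈ 4.08, θ ≈ 743

For Gamma(k, scale θ): mean = kθ, variance = kθ², so CV = 1/√k.
CV = SD/mean = 1500/3030 = 0.495, hence k = 1/CV² = 4.08.
Then θ = mean/k = 3030/4.08 = 743.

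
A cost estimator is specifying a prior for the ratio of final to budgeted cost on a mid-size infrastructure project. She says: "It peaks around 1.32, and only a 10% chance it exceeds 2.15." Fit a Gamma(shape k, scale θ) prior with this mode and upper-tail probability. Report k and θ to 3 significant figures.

Gamma(k,θ) with k>1 has mode (k−1)θ, so θ = 1.32/(k−1).
Need P(X < 2.15) = 0.9 with θ tied to k this way. Start at k = 2, θ = 1.32: P(X<2.15) ≈ 0.484.
Too low — raise k to concentrate. Iterating converges to k ≈ 8.91.
Then θ = 1.32/(8.91−1) ≈ 0.167.

k ≈ 8.91, θ ≈ 0.167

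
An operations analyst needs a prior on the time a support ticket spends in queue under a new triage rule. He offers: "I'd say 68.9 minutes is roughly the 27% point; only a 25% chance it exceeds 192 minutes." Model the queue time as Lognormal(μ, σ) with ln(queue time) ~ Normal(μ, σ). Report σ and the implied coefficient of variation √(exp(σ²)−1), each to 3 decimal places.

σ ≈ 0.796, CV ≈ 0.941

If T ~ Lognormal(μ,σ) then ln T ~ Normal(μ,σ), so the p-quantile of ln T is μ + z_p·σ.
ln(68.9) = 4.233 and ln(192) = 5.257; z_{0.27} = -0.6128, z_{0.75} = 0.6745.
σ = (5.257 − 4.233)/(0.6745 − (-0.6128)) = 0.796.
μ = 4.233 − (-0.6128)·0.796 = 4.721.
CV = √(exp(σ²)−1) = √(exp(0.6338)−1) = 0.941.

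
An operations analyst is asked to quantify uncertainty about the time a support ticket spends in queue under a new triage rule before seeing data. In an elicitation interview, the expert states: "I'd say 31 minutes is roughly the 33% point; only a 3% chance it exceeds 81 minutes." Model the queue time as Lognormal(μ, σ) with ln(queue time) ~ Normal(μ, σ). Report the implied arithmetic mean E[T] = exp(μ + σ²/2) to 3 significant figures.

If T ~ Lognormal(μ,σ) then ln T ~ Normal(μ,σ), so the p-quantile of ln T is μ + z_p·σ.
ln(31) = 3.434 and ln(81) = 4.394; z_{0.33} = -0.4399, z_{0.97} = 1.881.
σ = (4.394 − 3.434)/(1.881 − (-0.4399)) = 0.414.
μ = 3.434 − (-0.4399)·0.414 = 3.616.
E[T] = exp(μ + σ²/2) = exp(3.616 + 0.0856) = 40.5 minutes.

E[T] ≈ 40.5 minutes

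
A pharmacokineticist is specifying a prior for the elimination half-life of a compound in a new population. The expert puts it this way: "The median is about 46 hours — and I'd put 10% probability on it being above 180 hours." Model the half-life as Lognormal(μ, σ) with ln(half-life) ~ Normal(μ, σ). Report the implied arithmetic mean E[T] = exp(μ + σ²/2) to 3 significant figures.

If T ~ Lognormal(μ,σ) then ln T ~ Normal(μ,σ), so the p-quantile of ln T is μ + z_p·σ.
ln(46) = 3.829 and ln(180) = 5.193; z_{0.5} = 0, z_{0.9} = 1.282.
σ = (5.193 − 3.829)/(1.282 − (0)) = 1.065.
μ = 3.829 − (0)·1.065 = 3.829.
E[T] = exp(μ + σ²/2) = exp(3.829 + 0.5667) = 81.1 hours.

E[T] ≈ 81.1 hours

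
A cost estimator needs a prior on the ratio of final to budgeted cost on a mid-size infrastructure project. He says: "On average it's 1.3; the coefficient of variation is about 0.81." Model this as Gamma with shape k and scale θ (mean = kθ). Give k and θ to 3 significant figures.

For Gamma(k, scale θ): mean = kθ, variance = kθ², so CV = 1/√k.
CV = 0.81, hence k = 1/CV² = 1.52.
Then θ = mean/k = 1.3/1.52 = 0.853.

k ≈ 1.52, θ ≈ 0.853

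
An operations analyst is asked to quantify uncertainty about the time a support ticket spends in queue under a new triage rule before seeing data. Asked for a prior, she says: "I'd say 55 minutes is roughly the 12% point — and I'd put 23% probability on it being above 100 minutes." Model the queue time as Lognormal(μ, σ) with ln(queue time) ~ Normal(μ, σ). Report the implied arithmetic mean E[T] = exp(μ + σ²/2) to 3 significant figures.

E[T] ≈ 83.4 minutes

If T ~ Lognormal(μ,σ) then ln T ~ Normal(μ,σ), so the p-quantile of ln T is μ + z_p·σ.
ln(55) = 4.007 and ln(100) = 4.605; z_{0.12} = -1.175, z_{0.77} = 0.7388.
σ = (4.605 − 4.007)/(0.7388 − (-1.175)) = 0.312.
μ = 4.007 − (-1.175)·0.312 = 4.374.
E[T] = exp(μ + σ²/2) = exp(4.374 + 0.0488) = 83.4 minutes.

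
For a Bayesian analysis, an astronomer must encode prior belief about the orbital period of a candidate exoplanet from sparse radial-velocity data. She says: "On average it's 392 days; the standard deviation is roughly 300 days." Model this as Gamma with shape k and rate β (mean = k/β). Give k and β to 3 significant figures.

For Gamma(k, rate β): mean = k/β, variance = k/β², so CV = 1/√k.
CV = SD/mean = 300/392 = 0.7653, hence k = 1/CV² = 1.71.
Then β = k/mean = 1.71/392 = 0.00436.

k ≈ 1.71, β ≈ 0.00436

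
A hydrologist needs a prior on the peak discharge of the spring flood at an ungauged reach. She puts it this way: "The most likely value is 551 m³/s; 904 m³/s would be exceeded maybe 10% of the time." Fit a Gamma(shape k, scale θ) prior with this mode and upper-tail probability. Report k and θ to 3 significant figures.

k ≈ 8.69, θ ≈ 71.6

Gamma(k,θ) with k>1 has mode (k−1)θ, so θ = 551/(k−1).
Need P(X < 904) = 0.9 with θ tied to k this way. Start at k = 2, θ = 551: P(X<904) ≈ 0.488.
Too low — raise k to concentrate. Iterating converges to k ≈ 8.69.
Then θ = 551/(8.69−1) ≈ 71.6.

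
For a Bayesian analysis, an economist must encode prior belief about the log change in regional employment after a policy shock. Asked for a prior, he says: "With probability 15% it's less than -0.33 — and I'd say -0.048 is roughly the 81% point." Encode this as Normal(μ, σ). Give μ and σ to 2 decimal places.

μ = -0.18, σ = 0.15

For Normal(μ,σ), the p-quantile is μ + z_p·σ. Here z_{0.15} = -1.036, z_{0.81} = 0.8779.
So -0.33 = μ − 1.036σ and -0.048 = μ + 0.8779σ.
Subtracting: σ = (-0.048 − -0.33)/(0.8779 − (-1.036)) = 0.15.
Then μ = -0.33 − (-1.036)·0.15 = -0.18.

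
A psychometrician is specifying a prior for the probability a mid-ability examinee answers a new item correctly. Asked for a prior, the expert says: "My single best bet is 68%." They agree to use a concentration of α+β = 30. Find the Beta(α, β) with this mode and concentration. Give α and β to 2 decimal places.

For α,β > 1 the Beta mode is (α−1)/(α+β−2). With α+β = 30, the mode is (α−1)/28.
Set (α−1)/28 = 0.68 → α = 1 + 0.68·28 = 20.04.
β = 30 − α = 9.96.

α = 20.04, β = 9.96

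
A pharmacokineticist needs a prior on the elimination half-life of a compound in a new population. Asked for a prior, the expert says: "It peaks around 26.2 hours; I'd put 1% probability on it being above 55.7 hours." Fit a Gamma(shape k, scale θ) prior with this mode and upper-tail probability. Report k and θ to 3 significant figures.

k ≈ 9.53, θ ≈ 3.07

Gamma(k,θ) with k>1 has mode (k−1)θ, so θ = 26.2/(k−1).
Need P(X < 55.7) = 0.99 with θ tied to k this way. Start at k = 2, θ = 26.2: P(X<55.7) ≈ 0.627.
Too low — raise k to concentrate. Iterating converges to k ≈ 9.53.
Then θ = 26.2/(9.53−1) ≈ 3.07.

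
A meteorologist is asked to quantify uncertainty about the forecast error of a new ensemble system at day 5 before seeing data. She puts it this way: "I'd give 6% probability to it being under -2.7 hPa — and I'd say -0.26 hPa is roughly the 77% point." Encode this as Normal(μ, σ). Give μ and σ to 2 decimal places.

μ = -1.05, σ = 1.06

For Normal(μ,σ), the p-quantile is μ + z_p·σ. Here z_{0.06} = -1.555, z_{0.77} = 0.7388.
So -2.7 = μ − 1.555σ and -0.26 = μ + 0.7388σ.
Subtracting: σ = (-0.26 − -2.7)/(0.7388 − (-1.555)) = 1.06.
Then μ = -2.7 − (-1.555)·1.06 = -1.05.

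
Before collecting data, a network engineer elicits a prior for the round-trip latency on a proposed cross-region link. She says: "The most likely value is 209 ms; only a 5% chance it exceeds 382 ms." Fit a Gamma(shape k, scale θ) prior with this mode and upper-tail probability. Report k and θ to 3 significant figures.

k ≈ 8.66, θ ≈ 27.3

Gamma(k,θ) with k>1 has mode (k−1)θ, so θ = 209/(k−1).
Need P(X < 382) = 0.95 with θ tied to k this way. Start at k = 2, θ = 209: P(X<382) ≈ 0.545.
Too low — raise k to concentrate. Iterating converges to k ≈ 8.66.
Then θ = 209/(8.66−1) ≈ 27.3.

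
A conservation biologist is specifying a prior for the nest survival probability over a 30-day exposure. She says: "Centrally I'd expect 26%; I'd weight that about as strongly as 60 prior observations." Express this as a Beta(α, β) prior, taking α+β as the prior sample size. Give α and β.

α = 15.6, β = 44.4

Under the effective-sample-size interpretation, Beta(α, β) has prior mean α/(α+β) and prior sample size α+β.
So α+β = 60 and α/(α+β) = 0.26, giving α = 0.26·60 = 15.6 and β = 60 − 15.6 = 44.4.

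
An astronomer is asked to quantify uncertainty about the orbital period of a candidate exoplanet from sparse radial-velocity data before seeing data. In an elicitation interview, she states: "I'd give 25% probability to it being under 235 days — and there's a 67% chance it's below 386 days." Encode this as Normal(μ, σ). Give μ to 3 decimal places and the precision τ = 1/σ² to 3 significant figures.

μ = 326.392, τ = 5.45e-05

For Normal(μ,σ), the p-quantile is μ + z_p·σ. Here z_{0.25} = -0.6745, z_{0.67} = 0.4399.
So 235 = μ − 0.6745σ and 386 = μ + 0.4399σ.
Subtracting: σ = (386 − 235)/(0.4399 − (-0.6745)) = 135.499.
Then μ = 235 − (-0.6745)·135.499 = 326.392.
Precision τ = 1/σ² = 1/135.5² = 5.45e-05.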